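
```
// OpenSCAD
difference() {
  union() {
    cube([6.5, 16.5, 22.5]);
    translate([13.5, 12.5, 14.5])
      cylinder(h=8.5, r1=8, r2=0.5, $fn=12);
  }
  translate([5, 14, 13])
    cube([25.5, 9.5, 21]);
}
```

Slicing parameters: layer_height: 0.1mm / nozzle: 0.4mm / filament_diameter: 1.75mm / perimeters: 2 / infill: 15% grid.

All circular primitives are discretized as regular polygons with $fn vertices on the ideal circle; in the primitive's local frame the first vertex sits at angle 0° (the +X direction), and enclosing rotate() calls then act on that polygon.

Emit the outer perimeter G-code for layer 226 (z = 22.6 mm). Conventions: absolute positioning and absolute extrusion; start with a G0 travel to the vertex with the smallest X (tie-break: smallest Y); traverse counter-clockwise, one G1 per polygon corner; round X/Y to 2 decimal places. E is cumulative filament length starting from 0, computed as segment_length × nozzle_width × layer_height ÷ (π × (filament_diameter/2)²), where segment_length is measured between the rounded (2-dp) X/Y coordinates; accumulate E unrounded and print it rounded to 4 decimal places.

At z = 22.6 mm: the cube is absent (z outside [0, 22.5]); the cone at (13.5, 12.5): at t=0.953 of its height the radius interpolates to r₁+(r₂−r₁)t = 0.853, giving a regular 12-gon of that circumradius; Merging all regions: only the cone at (13.5, 12.5) is present, so the union is just that shape — 1 connected region; the cube at (5, 14) (footprint 25.5×9.5) is included at this height; Subtracting the remaining from the first: starting from the result so far, the 25.5×9.5 cube at (5, 14) misses the remaining region (no effect) — 1 connected region. The outline is a single polygon with 12 vertices. Extrusion per mm of travel: 0.4 × 0.1 / (π × 0.875²) = 0.016630. Accumulating E over each segment gives final E = 0.0882.

G0 X12.65 Y12.50 Z22.60
G1 X12.76 Y12.07 E0.0074
G1 X13.07 Y11.76 E0.0147
G1 X13.50 Y11.65 E0.0221
G1 X13.93 Y11.76 E0.0294
G1 X14.24 Y12.07 E0.0367
G1 X14.35 Y12.50 E0.0441
G1 X14.24 Y12.93 E0.0515
G1 X13.93 Y13.24 E0.0588
G1 X13.50 Y13.35 E0.0662
G1 X13.07 Y13.24 E0.0735
G1 X12.76 Y12.93 E0.0808
G1 X12.65 Y12.50 E0.0882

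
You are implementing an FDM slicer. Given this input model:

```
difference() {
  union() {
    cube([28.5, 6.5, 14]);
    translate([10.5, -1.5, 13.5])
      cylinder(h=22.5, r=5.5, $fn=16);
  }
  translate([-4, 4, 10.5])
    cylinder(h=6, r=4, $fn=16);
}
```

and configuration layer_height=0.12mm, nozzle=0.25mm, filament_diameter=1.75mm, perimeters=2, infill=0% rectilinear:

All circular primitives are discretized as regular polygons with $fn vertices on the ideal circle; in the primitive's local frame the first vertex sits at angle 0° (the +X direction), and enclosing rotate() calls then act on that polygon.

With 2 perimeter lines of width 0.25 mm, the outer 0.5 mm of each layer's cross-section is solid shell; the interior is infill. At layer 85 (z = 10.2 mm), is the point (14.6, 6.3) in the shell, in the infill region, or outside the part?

At z = 10.2 mm: the 28.5×6.5 cube contributes its full rectangle; the cylinder at (10.5, -1.5) is absent (z outside [13.5, 36]); Taking the union: only the 28.5×6.5 cube is present, so the union is just that shape — 1 connected region; the cylinder at (-4, 4) is not intersected at this z (z outside [10.5, 16.5]); After the difference (first − rest): none of the subtracted shapes is present at this height, so that combined region is unchanged — 1 connected region. Overall, the cross-section is a single solid region. The nearest boundary edge runs (28.50, 6.50)→(0.00, 6.50); distance from the point to it = 0.20 mm. The point is inside the cross-section, 0.20 mm from the nearest boundary — within the 0.5 mm shell band (2 × 0.25).

shell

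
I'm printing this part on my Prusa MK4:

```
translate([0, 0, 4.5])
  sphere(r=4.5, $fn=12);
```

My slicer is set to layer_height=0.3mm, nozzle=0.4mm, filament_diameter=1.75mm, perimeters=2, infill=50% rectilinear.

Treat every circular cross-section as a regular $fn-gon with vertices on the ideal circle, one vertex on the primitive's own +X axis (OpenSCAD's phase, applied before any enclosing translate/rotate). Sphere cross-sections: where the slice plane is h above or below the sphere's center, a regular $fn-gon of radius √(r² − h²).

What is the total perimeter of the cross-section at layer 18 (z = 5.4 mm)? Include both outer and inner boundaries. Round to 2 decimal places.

27.39 mm

At z = 5.4 mm: the r=4.5 sphere contributes a regular 12-gon of circumradius √(4.5²−0.9²) = 4.409 (perimeter = 2·12·4.409·sin(180°/12) = 27.39 mm). Overall, the cross-section is a single solid region. Total boundary length (outer) = 27.39 mm.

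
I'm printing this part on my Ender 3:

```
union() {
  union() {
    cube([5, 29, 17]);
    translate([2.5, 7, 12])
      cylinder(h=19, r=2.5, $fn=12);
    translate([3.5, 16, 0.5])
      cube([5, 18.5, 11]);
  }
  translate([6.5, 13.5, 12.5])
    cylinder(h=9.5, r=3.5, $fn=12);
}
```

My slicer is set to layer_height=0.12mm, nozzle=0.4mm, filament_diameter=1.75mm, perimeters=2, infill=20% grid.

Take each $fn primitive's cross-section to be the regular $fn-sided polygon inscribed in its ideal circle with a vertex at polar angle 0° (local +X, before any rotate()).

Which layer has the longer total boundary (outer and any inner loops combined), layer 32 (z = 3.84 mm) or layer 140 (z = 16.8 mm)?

layer 32 (z = 3.84 mm)

Layer 32 (z = 3.84): the 5×29 cube contributes its full rectangle (perimeter 68.00 mm); the cylinder at (2.5, 7) is not intersected at this z (z outside [12, 31]); the cube at (3.5, 16) is present — its section is the full 5×18.5 rectangle (perimeter 47.00 mm); Combining (union): the regions partially overlap (shared area 19.50 mm²), so the edge portions inside another operand are dropped and the merged outline is re-measured after clipping — boundary = 86.00 mm; the cylinder at (6.5, 13.5) is absent (z outside [12.5, 22]); Merging all regions: only that combined region is present, so the union is just that shape — boundary = 86.00 mm. So its perimeter = 86.00 mm. Layer 140 (z = 16.8): the cube (footprint 5×29) is included at this height (perimeter 68.00 mm); the cylinder at (2.5, 7): section is a regular 12-gon, circumradius r=2.5 (perimeter = 2·12·2.500·sin(180°/12) = 15.53 mm); the cube at (3.5, 16) does not reach this height (z outside [0.5, 11.5]); Taking the union: the r=2.5 cylinder at (2.5, 7) lies entirely inside the 5×29 cube, so the union is just the 5×29 cube — boundary = 68.00 mm; the cylinder at (6.5, 13.5): section is a regular 12-gon, circumradius r=3.5 (perimeter = 2·12·3.500·sin(180°/12) = 21.74 mm); Merging all regions: the regions partially overlap (shared area 8.48 mm²), so the edge portions inside another operand are dropped and the merged outline is re-measured after clipping — boundary = 75.78 mm. So its perimeter = 75.78 mm. Layer 32 is larger (86.00 vs 75.78 mm).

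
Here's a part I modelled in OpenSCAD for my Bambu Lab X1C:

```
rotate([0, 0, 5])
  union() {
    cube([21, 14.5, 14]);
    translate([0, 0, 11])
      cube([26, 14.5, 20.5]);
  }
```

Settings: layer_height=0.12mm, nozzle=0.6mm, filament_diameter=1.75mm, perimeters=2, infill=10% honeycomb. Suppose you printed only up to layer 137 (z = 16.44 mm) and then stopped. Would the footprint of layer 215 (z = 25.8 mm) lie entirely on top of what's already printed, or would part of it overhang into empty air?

Compare the two slices. At z = 16.44: the cube is absent (z outside [0, 14]); the cube (footprint 26×14.5) is included at this height (area 377.00 mm²); Merging all regions: only the 26×14.5 cube is present, so the union is just that shape — area = 377.00 mm²; (whole slice rotated 5° about Z — lengths, areas and connectivity unchanged). At z = 25.8: the cube does not reach this height (z outside [0, 14]); the 26×14.5 cube contributes its full rectangle (area 377.00 mm²); Taking the union: only the 26×14.5 cube is present, so the union is just that shape — area = 377.00 mm²; (rotated 5° about Z; rotation is an isometry so areas/perimeters/island counts are preserved). Checking containment: the cross-section at z = 25.8 is a subset of the cross-section at z = 16.44.

entirely on top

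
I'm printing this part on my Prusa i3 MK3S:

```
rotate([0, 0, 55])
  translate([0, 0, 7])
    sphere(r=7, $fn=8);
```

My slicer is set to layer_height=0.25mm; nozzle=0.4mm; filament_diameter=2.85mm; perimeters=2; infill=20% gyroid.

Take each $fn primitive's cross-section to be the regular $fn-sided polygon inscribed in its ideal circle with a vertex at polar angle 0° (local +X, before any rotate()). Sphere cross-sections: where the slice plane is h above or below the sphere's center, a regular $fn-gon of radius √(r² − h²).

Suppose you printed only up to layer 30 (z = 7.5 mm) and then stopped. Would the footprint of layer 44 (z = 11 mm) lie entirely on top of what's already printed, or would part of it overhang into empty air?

entirely on top

Compare the two slices. At z = 7.5: the sphere: section is a regular 8-gon, circumradius = √(r²−h²) = √(7²−0.5²) = 6.982 (area = (8/2)·6.982²·sin(360°/8) = 137.89 mm²); (whole slice rotated 55° about Z — lengths, areas and connectivity unchanged). At z = 11: the r=7 sphere contributes a regular 8-gon of circumradius √(7²−4²) = 5.745 (area = (8/2)·5.745²·sin(360°/8) = 93.34 mm²); (rotated 55° about Z; rotation is an isometry so areas/perimeters/island counts are preserved). Checking containment: the cross-section at z = 11 is a subset of the cross-section at z = 7.5.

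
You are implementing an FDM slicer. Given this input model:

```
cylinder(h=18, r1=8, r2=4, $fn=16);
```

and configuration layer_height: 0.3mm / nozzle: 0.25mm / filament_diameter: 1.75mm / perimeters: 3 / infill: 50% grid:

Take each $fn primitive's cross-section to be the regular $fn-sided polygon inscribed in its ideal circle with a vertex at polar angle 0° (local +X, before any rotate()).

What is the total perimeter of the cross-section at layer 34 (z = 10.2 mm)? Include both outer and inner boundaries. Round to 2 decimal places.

At z = 10.2 mm: the cone contributes a regular 16-gon of circumradius 5.733 (interpolated between r1=8 and r2=4 at t=0.567) (perimeter = 2·16·5.733·sin(180°/16) = 35.79 mm). Overall, the cross-section is a single solid region. Total boundary length (outer) = 35.79 mm.

35.79 mm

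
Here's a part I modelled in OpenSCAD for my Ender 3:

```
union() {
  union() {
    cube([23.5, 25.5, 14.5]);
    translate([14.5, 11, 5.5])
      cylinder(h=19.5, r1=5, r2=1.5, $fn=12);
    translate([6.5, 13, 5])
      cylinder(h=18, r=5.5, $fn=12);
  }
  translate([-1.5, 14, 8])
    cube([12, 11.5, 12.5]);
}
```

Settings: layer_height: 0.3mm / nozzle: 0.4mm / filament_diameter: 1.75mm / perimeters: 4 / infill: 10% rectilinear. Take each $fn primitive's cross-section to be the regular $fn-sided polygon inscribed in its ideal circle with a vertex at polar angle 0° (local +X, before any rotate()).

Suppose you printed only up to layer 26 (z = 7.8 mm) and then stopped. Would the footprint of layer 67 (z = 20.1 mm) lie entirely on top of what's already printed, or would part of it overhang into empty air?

part overhangs

Compare the two slices. At z = 7.8: the 23.5×25.5 cube contributes its full rectangle (area 599.25 mm²); the cone at (14.5, 11): at t=0.118 of its height the radius interpolates to r₁+(r₂−r₁)t = 4.587, giving a regular 12-gon of that circumradius (area = (12/2)·4.587²·sin(360°/12) = 63.13 mm²); the r=5.5 cylinder at (6.5, 13) gives a regular 12-gon of circumradius 5.5 (constant along its height) (area = (12/2)·5.500²·sin(360°/12) = 90.75 mm²); Taking the union: the regions partially overlap — summed areas 753.13 mm² minus the doubly-counted overlap 153.88 mm² gives 599.25 mm² — area = 599.25 mm²; the cube at (-1.5, 14) is absent (z outside [8, 20.5]); Merging all regions: only that combined region is present, so the union is just that shape — area = 599.25 mm². At z = 20.1: the cube does not reach this height (z outside [0, 14.5]); the cone at (14.5, 11) (r1=5→r2=1.5) has section circumradius 2.379 here — a regular 12-gon (area = (12/2)·2.379²·sin(360°/12) = 16.99 mm²); the r=5.5 cylinder at (6.5, 13) gives a regular 12-gon of circumradius 5.5 (constant along its height) (area = (12/2)·5.500²·sin(360°/12) = 90.75 mm²); Merging all regions: the 2 present regions are separate (no shared area or edge), so areas and boundary lengths simply add and each stays a separate island — area = 107.74 mm²; the 12×11.5 cube at (-1.5, 14) contributes its full rectangle (area 138.00 mm²); Combining (union): the regions partially overlap — summed areas 245.74 mm² minus the doubly-counted overlap 32.61 mm² gives 213.13 mm² — area = 213.13 mm². Checking containment: at z = 20.1 the cross-section extends beyond the z = 7.8 cross-section by about 17.25 mm².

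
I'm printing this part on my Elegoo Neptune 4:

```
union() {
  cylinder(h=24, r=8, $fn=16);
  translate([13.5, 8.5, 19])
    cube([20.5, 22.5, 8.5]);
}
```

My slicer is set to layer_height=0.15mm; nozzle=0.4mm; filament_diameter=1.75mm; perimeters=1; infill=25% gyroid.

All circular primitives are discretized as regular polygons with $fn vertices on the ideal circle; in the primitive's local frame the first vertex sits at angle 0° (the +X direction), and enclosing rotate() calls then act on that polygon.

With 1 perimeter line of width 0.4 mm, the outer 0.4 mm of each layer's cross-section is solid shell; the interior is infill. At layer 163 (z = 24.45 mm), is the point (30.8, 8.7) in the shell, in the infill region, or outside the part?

At z = 24.45 mm: the cylinder is not intersected at this z (z outside [0, 24]); the cube at (13.5, 8.5) is present — its section is the full 20.5×22.5 rectangle; Merging all regions: only the 20.5×22.5 cube at (13.5, 8.5) is present, so the union is just that shape — 1 connected region. Overall, the cross-section is a single solid region. The nearest boundary edge runs (13.50, 8.50)→(34.00, 8.50); distance from the point to it = 0.20 mm. The point is inside the cross-section, 0.20 mm from the nearest boundary — within the 0.4 mm shell band (1 × 0.4).

shell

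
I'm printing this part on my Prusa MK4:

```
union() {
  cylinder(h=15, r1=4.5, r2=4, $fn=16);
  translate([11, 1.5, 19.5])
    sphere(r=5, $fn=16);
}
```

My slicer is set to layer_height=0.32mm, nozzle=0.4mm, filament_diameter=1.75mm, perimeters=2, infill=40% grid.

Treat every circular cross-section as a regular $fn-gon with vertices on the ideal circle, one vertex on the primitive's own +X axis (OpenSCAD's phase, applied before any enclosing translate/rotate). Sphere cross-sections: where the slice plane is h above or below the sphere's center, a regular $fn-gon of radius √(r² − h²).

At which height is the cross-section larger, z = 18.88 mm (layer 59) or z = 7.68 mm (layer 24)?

layer 59 (z = 18.88 mm)

Layer 59 (z = 18.88): the cone is not intersected at this z (z outside [0, 15]); the sphere at (11, 1.5): section is a regular 16-gon, circumradius = √(r²−h²) = √(5²−0.62²) = 4.961 (area = (16/2)·4.961²·sin(360°/16) = 75.36 mm²); Taking the union: only the r=5 sphere at (11, 1.5) is present, so the union is just that shape — area = 75.36 mm². So its area = 75.36 mm². Layer 24 (z = 7.68): the cone contributes a regular 16-gon of circumradius 4.244 (interpolated between r1=4.5 and r2=4 at t=0.512) (area = (16/2)·4.244²·sin(360°/16) = 55.14 mm²); the sphere at (11, 1.5) does not reach this height (|z−center|=11.820 > r=5); Combining (union): only the cone is present, so the union is just that shape — area = 55.14 mm². So its area = 55.14 mm². Layer 59 is larger (75.36 vs 55.14 mm²).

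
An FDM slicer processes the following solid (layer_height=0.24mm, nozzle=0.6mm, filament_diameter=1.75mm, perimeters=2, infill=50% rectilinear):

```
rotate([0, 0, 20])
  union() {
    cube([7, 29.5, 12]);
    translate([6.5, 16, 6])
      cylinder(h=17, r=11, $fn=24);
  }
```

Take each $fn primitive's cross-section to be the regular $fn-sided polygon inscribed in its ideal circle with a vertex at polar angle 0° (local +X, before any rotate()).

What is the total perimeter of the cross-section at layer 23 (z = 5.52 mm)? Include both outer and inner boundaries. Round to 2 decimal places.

73.00 mm

At z = 5.52 mm: the cube (footprint 7×29.5) is included at this height (perimeter 73.00 mm); the cylinder at (6.5, 16) is not intersected at this z (z outside [6, 23]); Taking the union: only the 7×29.5 cube is present, so the union is just that shape — boundary = 73.00 mm; (rotated 20° about Z; rotation is an isometry so areas/perimeters/island counts are preserved). Overall, the cross-section is a single solid region. Total boundary length (outer) = 73.00 mm.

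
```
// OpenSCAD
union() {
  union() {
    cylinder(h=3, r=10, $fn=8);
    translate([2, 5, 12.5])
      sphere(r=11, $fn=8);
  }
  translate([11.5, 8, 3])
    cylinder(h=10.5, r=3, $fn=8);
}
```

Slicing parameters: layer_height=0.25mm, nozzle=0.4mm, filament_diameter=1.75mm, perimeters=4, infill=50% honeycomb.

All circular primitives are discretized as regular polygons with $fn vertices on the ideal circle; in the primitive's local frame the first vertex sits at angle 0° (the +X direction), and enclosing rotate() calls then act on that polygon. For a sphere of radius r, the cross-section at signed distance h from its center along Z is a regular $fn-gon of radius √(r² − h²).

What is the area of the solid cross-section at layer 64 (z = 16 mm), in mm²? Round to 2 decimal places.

At z = 16 mm: the cylinder is absent (z outside [0, 3]); the r=11 sphere at (2, 5) slices to a regular 8-gon of circumradius 10.428 (√(r²−h²) with h=3.5 from center) (area = (8/2)·10.428²·sin(360°/8) = 307.59 mm²); Taking the union: only the r=11 sphere at (2, 5) is present, so the union is just that shape — area = 307.59 mm²; the cylinder at (11.5, 8) does not reach this height (z outside [3, 13.5]); Merging all regions: only the result so far is present, so the union is just that shape — area = 307.59 mm². Overall, the cross-section is a single solid region. Net area = 307.59 mm².

307.59 mm²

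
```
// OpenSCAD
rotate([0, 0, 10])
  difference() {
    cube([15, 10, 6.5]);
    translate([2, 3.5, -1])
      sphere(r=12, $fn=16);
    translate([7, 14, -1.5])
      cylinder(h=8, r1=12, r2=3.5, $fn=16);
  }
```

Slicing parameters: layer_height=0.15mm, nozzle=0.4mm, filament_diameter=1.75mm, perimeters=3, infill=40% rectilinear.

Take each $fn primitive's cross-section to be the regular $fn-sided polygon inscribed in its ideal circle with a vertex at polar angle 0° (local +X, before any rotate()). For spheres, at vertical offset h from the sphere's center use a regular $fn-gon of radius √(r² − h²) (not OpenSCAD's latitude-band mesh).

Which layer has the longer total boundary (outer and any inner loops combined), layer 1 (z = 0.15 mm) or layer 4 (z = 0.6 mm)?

layer 4 (z = 0.6 mm)

Layer 1 (z = 0.15): the cube is present — its section is the full 15×10 rectangle (perimeter 50.00 mm); the sphere at (2, 3.5): section is a regular 16-gon, circumradius = √(r²−h²) = √(12²−1.15²) = 11.945 (perimeter = 2·16·11.945·sin(180°/16) = 74.57 mm); the cone at (7, 14) (r1=12→r2=3.5) has section circumradius 10.247 here — a regular 16-gon (perimeter = 2·16·10.247·sin(180°/16) = 63.97 mm); Taking the first minus the rest: starting from the 15×10 cube, the r=12 sphere at (2, 3.5) partially overlaps it — only the 133.15 mm² overlap (of its 436.80 mm²) is removed, clipping the outline; the cone at (7, 14) partially overlaps it — only the 7.29 mm² overlap (of its 321.45 mm²) is removed, clipping the outline — boundary = 18.32 mm; (rotated 10° about Z; rotation is an isometry so areas/perimeters/island counts are preserved). So its perimeter = 18.32 mm. Layer 4 (z = 0.6): the cube is present — its section is the full 15×10 rectangle (perimeter 50.00 mm); the r=12 sphere at (2, 3.5) contributes a regular 16-gon of circumradius √(12²−1.6²) = 11.893 (perimeter = 2·16·11.893·sin(180°/16) = 74.25 mm); the cone at (7, 14): at t=0.263 of its height the radius interpolates to r₁+(r₂−r₁)t = 9.769, giving a regular 16-gon of that circumradius (perimeter = 2·16·9.769·sin(180°/16) = 60.99 mm); After the difference (first − rest): starting from the 15×10 cube, the r=12 sphere at (2, 3.5) partially overlaps it — only the 132.62 mm² overlap (of its 433.01 mm²) is removed, clipping the outline; the cone at (7, 14) partially overlaps it — only the 6.29 mm² overlap (of its 292.15 mm²) is removed, clipping the outline — boundary = 20.06 mm; (rotated 10° about Z; rotation is an isometry so areas/perimeters/island counts are preserved). So its perimeter = 20.06 mm. Layer 4 is larger (20.06 vs 18.32 mm).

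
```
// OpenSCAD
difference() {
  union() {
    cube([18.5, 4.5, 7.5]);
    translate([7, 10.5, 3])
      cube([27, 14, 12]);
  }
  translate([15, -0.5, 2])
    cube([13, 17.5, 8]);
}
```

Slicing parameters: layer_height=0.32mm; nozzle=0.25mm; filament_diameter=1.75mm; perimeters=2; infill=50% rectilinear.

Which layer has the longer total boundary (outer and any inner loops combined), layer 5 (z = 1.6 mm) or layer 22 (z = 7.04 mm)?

Layer 5 (z = 1.6): the cube is present — its section is the full 18.5×4.5 rectangle (perimeter 46.00 mm); the cube at (7, 10.5) is absent (z outside [3, 15]); Taking the union: only the 18.5×4.5 cube is present, so the union is just that shape — boundary = 46.00 mm; the cube at (15, -0.5) is absent (z outside [2, 10]); After the difference (first − rest): none of the subtracted shapes is present at this height, so that combined region is unchanged — boundary = 46.00 mm. So its perimeter = 46.00 mm. Layer 22 (z = 7.04): the cube (footprint 18.5×4.5) is included at this height (perimeter 46.00 mm); the cube at (7, 10.5) is present — its section is the full 27×14 rectangle (perimeter 82.00 mm); Combining (union): the 2 present regions are separate (no shared area or edge), so areas and boundary lengths simply add and each stays a separate island — boundary = 128.00 mm; the 13×17.5 cube at (15, -0.5) contributes its full rectangle (perimeter 61.00 mm); Subtracting the remaining from the first: starting from the result so far, the 13×17.5 cube at (15, -0.5) partially overlaps it — only the 100.25 mm² overlap (of its 227.50 mm²) is removed, clipping the outline — boundary = 134.00 mm. So its perimeter = 134.00 mm. Layer 22 is larger (134.00 vs 46.00 mm).

layer 22 (z = 7.04 mm)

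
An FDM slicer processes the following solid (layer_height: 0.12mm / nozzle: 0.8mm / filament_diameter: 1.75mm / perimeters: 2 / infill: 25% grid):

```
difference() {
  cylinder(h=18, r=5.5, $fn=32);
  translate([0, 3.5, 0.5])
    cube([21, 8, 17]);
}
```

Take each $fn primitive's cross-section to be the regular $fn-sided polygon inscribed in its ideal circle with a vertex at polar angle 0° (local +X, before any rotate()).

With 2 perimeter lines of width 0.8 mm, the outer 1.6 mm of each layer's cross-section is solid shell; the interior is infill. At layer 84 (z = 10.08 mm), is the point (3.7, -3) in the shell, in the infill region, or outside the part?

shell

At z = 10.08 mm: the cylinder: section is a regular 32-gon, circumradius r=5.5; the cube at (0, 3.5) (footprint 21×8) is included at this height; Subtracting the remaining from the first: starting from the r=5.5 cylinder, the 21×8 cube at (0, 3.5) partially overlaps it — only the 5.82 mm² overlap (of its 168.00 mm²) is removed, clipping the outline — 1 connected region. Overall, the cross-section is a single solid region. The nearest boundary edge runs (4.57, -3.06)→(3.89, -3.89); distance from the point to it = 0.71 mm. The point is inside the cross-section, 0.71 mm from the nearest boundary — within the 1.6 mm shell band (2 × 0.8).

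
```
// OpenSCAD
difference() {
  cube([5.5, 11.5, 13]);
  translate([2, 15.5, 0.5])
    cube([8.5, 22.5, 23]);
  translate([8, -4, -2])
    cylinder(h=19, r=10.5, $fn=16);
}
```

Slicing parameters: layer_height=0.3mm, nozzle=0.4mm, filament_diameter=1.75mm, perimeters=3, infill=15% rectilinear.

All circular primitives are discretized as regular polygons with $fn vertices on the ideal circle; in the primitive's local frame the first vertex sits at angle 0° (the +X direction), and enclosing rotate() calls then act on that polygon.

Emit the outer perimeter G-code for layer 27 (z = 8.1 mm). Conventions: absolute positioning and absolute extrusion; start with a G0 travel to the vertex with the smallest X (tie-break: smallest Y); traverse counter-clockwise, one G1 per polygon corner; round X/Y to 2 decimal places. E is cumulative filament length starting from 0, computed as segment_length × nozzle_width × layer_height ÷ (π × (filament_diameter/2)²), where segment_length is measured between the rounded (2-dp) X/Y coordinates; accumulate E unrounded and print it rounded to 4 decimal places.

G0 X0.00 Y2.56 Z8.10
G1 X0.58 Y3.42 E0.0518
G1 X3.98 Y5.70 E0.2560
G1 X5.50 Y6.00 E0.3333
G1 X5.50 Y11.50 E0.6077
G1 X0.00 Y11.50 E0.8821
G1 X0.00 Y2.56 E1.3281

At z = 8.1 mm: the 5.5×11.5 cube contributes its full rectangle; the 8.5×22.5 cube at (2, 15.5) contributes its full rectangle; the r=10.5 cylinder at (8, -4) contributes a regular 16-gon of circumradius 10.5; After the difference (first − rest): starting from the 5.5×11.5 cube, the 8.5×22.5 cube at (2, 15.5) misses the remaining region (no effect); the r=10.5 cylinder at (8, -4) partially overlaps it — only the 26.15 mm² overlap (of its 337.53 mm²) is removed, clipping the outline — 1 connected region. The outline is a single polygon with 6 vertices. Extrusion per mm of travel: 0.4 × 0.3 / (π × 0.875²) = 0.049890. Accumulating E over each segment gives final E = 1.3281.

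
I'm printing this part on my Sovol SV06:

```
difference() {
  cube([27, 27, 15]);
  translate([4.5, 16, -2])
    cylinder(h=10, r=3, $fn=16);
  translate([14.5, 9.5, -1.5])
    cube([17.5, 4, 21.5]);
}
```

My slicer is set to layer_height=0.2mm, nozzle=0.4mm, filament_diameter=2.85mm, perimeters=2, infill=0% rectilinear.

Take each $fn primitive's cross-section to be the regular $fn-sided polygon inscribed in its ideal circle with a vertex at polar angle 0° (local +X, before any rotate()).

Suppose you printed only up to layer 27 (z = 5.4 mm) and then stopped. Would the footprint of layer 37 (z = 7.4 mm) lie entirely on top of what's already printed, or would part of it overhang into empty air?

entirely on top

Compare the two slices. At z = 5.4: the cube is present — its section is the full 27×27 rectangle (area 729.00 mm²); the r=3 cylinder at (4.5, 16) gives a regular 16-gon of circumradius 3 (constant along its height) (area = (16/2)·3.000²·sin(360°/16) = 27.55 mm²); the 17.5×4 cube at (14.5, 9.5) contributes its full rectangle (area 70.00 mm²); After the difference (first − rest): starting from the 27×27 cube (729.00 mm²), the r=3 cylinder at (4.5, 16) lies wholly inside it (removes its full 27.55 mm² and its 18.73 mm outline becomes a hole wall); the 17.5×4 cube at (14.5, 9.5) partially overlaps it — only the 50.00 mm² overlap (of its 70.00 mm²) is removed, clipping the outline — area = 651.45 mm². At z = 7.4: the 27×27 cube contributes its full rectangle (area 729.00 mm²); the r=3 cylinder at (4.5, 16) gives a regular 16-gon of circumradius 3 (constant along its height) (area = (16/2)·3.000²·sin(360°/16) = 27.55 mm²); the cube at (14.5, 9.5) (footprint 17.5×4) is included at this height (area 70.00 mm²); Subtracting the remaining from the first: starting from the 27×27 cube (729.00 mm²), the r=3 cylinder at (4.5, 16) lies wholly inside it (removes its full 27.55 mm² and its 18.73 mm outline becomes a hole wall); the 17.5×4 cube at (14.5, 9.5) partially overlaps it — only the 50.00 mm² overlap (of its 70.00 mm²) is removed, clipping the outline — area = 651.45 mm². Checking containment: the cross-section at z = 7.4 is a subset of the cross-section at z = 5.4.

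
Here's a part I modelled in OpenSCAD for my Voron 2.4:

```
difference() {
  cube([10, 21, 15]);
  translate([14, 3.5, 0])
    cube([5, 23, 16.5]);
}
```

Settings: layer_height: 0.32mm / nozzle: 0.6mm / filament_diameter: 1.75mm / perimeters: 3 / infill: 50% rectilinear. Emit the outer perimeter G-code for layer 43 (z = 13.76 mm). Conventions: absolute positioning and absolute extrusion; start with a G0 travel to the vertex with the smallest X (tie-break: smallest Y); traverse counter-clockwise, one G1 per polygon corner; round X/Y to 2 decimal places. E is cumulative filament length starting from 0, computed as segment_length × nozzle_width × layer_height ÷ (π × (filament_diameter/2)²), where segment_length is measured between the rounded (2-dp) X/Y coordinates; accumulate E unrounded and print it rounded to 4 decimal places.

At z = 13.76 mm: the cube (footprint 10×21) is included at this height; the cube at (14, 3.5) (footprint 5×23) is included at this height; After the difference (first − rest): starting from the 10×21 cube, the 5×23 cube at (14, 3.5) misses the remaining region (no effect) — 1 connected region. The outline is a single polygon with 4 vertices. Extrusion per mm of travel: 0.6 × 0.32 / (π × 0.875²) = 0.079824. Accumulating E over each segment gives final E = 4.9491.

G0 X0.00 Y0.00 Z13.76
G1 X10.00 Y0.00 E0.7982
G1 X10.00 Y21.00 E2.4746
G1 X0.00 Y21.00 E3.2728
G1 X0.00 Y0.00 E4.9491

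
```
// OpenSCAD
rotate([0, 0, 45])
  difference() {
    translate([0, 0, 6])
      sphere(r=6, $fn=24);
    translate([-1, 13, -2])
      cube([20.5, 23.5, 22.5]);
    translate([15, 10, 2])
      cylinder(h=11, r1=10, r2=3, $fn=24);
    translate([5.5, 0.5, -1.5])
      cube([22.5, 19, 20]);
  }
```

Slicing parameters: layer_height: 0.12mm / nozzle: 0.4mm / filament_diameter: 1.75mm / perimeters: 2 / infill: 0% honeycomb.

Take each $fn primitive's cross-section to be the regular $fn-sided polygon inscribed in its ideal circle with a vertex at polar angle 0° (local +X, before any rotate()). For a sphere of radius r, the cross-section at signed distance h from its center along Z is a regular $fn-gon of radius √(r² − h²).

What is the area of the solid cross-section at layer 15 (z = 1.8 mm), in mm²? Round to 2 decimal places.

57.02 mm²

At z = 1.8 mm: the r=6 sphere contributes a regular 24-gon of circumradius √(6²−4.2²) = 4.285 (area = (24/2)·4.285²·sin(360°/24) = 57.02 mm²); the cube at (-1, 13) (footprint 20.5×23.5) is included at this height (area 481.75 mm²); the cone at (15, 10) is not intersected at this z (z outside [2, 13]); the cube at (5.5, 0.5) (footprint 22.5×19) is included at this height (area 427.50 mm²); Taking the first minus the rest: starting from the r=6 sphere (57.02 mm²), the 20.5×23.5 cube at (-1, 13) misses the remaining region (no effect); the 22.5×19 cube at (5.5, 0.5) misses the remaining region (no effect) — area = 57.02 mm²; (rotated 45° about Z; rotation is an isometry so areas/perimeters/island counts are preserved). Overall, the cross-section is a single solid region. Net area = 57.02 mm².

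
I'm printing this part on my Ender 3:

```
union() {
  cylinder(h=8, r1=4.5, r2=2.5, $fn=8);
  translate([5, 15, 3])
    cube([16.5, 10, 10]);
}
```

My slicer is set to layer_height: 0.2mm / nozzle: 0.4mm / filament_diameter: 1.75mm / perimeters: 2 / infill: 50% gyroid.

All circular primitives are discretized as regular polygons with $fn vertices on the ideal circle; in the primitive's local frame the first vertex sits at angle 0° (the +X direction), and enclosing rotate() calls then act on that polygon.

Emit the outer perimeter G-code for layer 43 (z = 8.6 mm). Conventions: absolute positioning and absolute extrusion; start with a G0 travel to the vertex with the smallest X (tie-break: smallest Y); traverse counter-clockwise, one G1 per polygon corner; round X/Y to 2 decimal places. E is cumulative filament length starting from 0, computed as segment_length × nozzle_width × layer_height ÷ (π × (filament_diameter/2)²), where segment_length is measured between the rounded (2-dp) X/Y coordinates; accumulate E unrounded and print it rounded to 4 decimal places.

At z = 8.6 mm: the cone does not reach this height (z outside [0, 8]); the cube at (5, 15) is present — its section is the full 16.5×10 rectangle; Taking the union: only the 16.5×10 cube at (5, 15) is present, so the union is just that shape — 1 connected region. The outline is a single polygon with 4 vertices. Extrusion per mm of travel: 0.4 × 0.2 / (π × 0.875²) = 0.033260. Accumulating E over each segment gives final E = 1.7628.

G0 X5.00 Y15.00 Z8.60
G1 X21.50 Y15.00 E0.5488
G1 X21.50 Y25.00 E0.8814
G1 X5.00 Y25.00 E1.4302
G1 X5.00 Y15.00 E1.7628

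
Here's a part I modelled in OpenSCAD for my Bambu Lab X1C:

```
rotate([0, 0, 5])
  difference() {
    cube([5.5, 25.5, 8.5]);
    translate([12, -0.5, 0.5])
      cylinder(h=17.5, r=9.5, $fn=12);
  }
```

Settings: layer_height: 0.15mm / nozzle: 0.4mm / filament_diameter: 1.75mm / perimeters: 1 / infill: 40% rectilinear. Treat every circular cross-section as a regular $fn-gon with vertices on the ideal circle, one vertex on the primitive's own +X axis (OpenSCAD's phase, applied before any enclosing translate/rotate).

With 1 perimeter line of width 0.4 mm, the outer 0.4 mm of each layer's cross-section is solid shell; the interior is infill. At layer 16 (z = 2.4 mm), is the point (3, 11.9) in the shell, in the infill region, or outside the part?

infill

At z = 2.4 mm: the cube is present — its section is the full 5.5×25.5 rectangle; the r=9.5 cylinder at (12, -0.5) contributes a regular 12-gon of circumradius 9.5; After the difference (first − rest): starting from the 5.5×25.5 cube, the r=9.5 cylinder at (12, -0.5) partially overlaps it — only the 11.25 mm² overlap (of its 270.75 mm²) is removed, clipping the outline — 1 connected region; (rotated 5° about Z; rotation is an isometry so areas/perimeters/island counts are preserved). Overall, the cross-section is a single solid region. Undo the 5° rotation: the query point maps to (4.026, 11.593) in the un-rotated model frame. The nearest boundary edge runs (5.50, 25.50)→(5.50, 5.98); distance from the point to it = 1.47 mm. The point is inside the cross-section and 1.47 mm from the nearest boundary — more than the 0.4 mm shell width (1 × 0.4), so it's in the infill interior.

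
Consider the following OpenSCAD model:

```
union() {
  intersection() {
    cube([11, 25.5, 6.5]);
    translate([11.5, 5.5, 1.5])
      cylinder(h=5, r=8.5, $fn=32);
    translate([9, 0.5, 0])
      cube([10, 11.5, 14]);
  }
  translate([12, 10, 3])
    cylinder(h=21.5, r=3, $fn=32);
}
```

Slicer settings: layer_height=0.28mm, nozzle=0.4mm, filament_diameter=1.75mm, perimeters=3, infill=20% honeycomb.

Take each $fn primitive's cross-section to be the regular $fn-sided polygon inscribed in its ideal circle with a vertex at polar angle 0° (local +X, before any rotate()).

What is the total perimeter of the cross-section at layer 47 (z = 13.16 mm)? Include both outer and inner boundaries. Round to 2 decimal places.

At z = 13.16 mm: the cube does not reach this height (z outside [0, 6.5]); the cylinder at (11.5, 5.5) is absent (z outside [1.5, 6.5]); the cube at (9, 0.5) is present — its section is the full 10×11.5 rectangle (perimeter 43.00 mm); Keeping only the common overlap: at least one operand is absent at this height, so nothing remains; the r=3 cylinder at (12, 10) contributes a regular 32-gon of circumradius 3 (perimeter = 2·32·3.000·sin(180°/32) = 18.82 mm); Taking the union: only the r=3 cylinder at (12, 10) is present, so the union is just that shape — boundary = 18.82 mm. Overall, the cross-section is a single solid region. Total boundary length (outer) = 18.82 mm.

18.82 mm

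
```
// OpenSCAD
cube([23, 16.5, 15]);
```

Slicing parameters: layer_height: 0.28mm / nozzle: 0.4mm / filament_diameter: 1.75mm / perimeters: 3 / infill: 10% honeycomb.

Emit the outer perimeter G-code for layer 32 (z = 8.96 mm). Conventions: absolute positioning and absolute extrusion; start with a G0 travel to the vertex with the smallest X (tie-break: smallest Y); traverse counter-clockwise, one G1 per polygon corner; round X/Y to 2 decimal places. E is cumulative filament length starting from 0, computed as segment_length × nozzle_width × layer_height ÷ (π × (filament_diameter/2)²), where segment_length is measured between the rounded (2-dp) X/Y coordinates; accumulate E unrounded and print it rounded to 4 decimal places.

At z = 8.96 mm: the cube is present — its section is the full 23×16.5 rectangle. The outline is a single polygon with 4 vertices. Extrusion per mm of travel: 0.4 × 0.28 / (π × 0.875²) = 0.046564. Accumulating E over each segment gives final E = 3.6786.

G0 X0.00 Y0.00 Z8.96
G1 X23.00 Y0.00 E1.0710
G1 X23.00 Y16.50 E1.8393
G1 X0.00 Y16.50 E2.9103
G1 X0.00 Y0.00 E3.6786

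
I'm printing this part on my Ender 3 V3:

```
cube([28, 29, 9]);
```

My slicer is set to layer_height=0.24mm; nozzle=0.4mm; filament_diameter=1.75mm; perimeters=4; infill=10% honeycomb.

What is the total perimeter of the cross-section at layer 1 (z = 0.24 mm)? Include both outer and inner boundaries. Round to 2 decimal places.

At z = 0.24 mm: the cube (footprint 28×29) is included at this height (perimeter 114.00 mm). Overall, the cross-section is a single solid region. Total boundary length (outer) = 114.00 mm.

114.00 mm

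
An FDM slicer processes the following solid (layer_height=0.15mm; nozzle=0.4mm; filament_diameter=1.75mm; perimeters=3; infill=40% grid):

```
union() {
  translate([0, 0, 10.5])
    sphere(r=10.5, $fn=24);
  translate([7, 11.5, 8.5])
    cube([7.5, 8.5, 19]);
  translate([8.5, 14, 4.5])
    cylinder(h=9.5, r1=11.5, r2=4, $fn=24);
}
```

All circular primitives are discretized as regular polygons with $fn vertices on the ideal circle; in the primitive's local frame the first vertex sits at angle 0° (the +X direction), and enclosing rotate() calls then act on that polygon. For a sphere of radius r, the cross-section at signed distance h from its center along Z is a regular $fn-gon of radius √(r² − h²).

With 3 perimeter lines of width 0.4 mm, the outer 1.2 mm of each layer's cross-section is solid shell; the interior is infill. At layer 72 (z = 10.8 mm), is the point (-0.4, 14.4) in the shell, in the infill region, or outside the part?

outside

At z = 10.8 mm: the r=10.5 sphere slices to a regular 24-gon of circumradius 10.496 (√(r²−h²) with h=0.3 from center); the cube at (7, 11.5) (footprint 7.5×8.5) is included at this height; the cone at (8.5, 14) contributes a regular 24-gon of circumradius 6.526 (interpolated between r1=11.5 and r2=4 at t=0.663); Merging all regions: the regions partially overlap (shared area 60.69 mm²), so overlapping operands fuse into one piece — 1 connected region. Overall, the cross-section is a single solid region. The nearest boundary edge runs (1.97, 14.00)→(2.20, 15.69); distance from the point to it = 2.41 mm. The point is not inside any of the regions above, so it lies outside the cross-section (2.41 mm from the nearest boundary).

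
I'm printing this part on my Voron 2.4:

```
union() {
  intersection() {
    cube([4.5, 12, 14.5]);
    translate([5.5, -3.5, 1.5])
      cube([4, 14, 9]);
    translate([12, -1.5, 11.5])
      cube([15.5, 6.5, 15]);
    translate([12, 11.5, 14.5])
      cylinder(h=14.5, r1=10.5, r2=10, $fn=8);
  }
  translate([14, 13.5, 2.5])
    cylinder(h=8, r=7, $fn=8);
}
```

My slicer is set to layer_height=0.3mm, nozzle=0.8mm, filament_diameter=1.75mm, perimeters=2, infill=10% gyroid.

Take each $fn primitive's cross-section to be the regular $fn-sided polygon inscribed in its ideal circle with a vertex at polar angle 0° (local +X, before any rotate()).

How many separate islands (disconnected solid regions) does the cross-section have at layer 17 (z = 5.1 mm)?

At z = 5.1 mm: the cube (footprint 4.5×12) is included at this height; the 4×14 cube at (5.5, -3.5) contributes its full rectangle; the cube at (12, -1.5) is absent (z outside [11.5, 26.5]); the cone at (12, 11.5) is not intersected at this z (z outside [14.5, 29]); After intersecting: at least one operand is absent at this height, so nothing remains; the r=7 cylinder at (14, 13.5) gives a regular 8-gon of circumradius 7 (constant along its height); Taking the union: only the r=7 cylinder at (14, 13.5) is present, so the union is just that shape — 1 connected region. Overall, the cross-section is a single solid region. Island count = 1.

1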